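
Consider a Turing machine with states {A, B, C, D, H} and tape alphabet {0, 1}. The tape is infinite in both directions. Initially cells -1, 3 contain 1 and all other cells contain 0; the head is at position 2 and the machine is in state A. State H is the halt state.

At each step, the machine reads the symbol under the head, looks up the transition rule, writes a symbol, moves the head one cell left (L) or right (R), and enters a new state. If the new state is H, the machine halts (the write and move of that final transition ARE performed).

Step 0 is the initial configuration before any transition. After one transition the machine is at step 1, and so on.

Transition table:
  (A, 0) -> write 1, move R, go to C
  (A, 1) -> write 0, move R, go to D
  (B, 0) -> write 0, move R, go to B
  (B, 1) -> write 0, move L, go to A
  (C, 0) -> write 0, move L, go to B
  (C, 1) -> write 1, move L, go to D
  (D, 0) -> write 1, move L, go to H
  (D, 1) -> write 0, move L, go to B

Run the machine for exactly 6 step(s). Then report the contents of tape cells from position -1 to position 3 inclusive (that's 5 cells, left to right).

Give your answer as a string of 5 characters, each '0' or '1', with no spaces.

Answer: 10000

Derivation:
Step 1: in state A at pos 2, read 0 -> (A,0)->write 1,move R,goto C. Now: state=C, head=3, tape[-2..4]=0100110 (head:      ^)
Step 2: in state C at pos 3, read 1 -> (C,1)->write 1,move L,goto D. Now: state=D, head=2, tape[-2..4]=0100110 (head:     ^)
Step 3: in state D at pos 2, read 1 -> (D,1)->write 0,move L,goto B. Now: state=B, head=1, tape[-2..4]=0100010 (head:    ^)
Step 4: in state B at pos 1, read 0 -> (B,0)->write 0,move R,goto B. Now: state=B, head=2, tape[-2..4]=0100010 (head:     ^)
Step 5: in state B at pos 2, read 0 -> (B,0)->write 0,move R,goto B. Now: state=B, head=3, tape[-2..4]=0100010 (head:      ^)
Step 6: in state B at pos 3, read 1 -> (B,1)->write 0,move L,goto A. Now: state=A, head=2, tape[-2..4]=0100000 (head:     ^)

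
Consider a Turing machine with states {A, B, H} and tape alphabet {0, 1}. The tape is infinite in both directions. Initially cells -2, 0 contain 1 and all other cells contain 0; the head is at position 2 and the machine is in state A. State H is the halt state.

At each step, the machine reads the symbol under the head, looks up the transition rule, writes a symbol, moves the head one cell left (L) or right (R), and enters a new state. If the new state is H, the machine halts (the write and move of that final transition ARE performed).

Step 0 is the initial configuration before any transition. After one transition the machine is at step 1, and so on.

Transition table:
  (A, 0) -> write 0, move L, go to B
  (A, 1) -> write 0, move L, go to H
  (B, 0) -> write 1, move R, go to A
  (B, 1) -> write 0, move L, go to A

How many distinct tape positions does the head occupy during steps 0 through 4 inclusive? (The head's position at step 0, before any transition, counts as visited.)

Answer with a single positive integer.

Step 1: in state A at pos 2, read 0 -> (A,0)->write 0,move L,goto B. Now: state=B, head=1, tape[-3..3]=0101000 (head:     ^)
Step 2: in state B at pos 1, read 0 -> (B,0)->write 1,move R,goto A. Now: state=A, head=2, tape[-3..3]=0101100 (head:      ^)
Step 3: in state A at pos 2, read 0 -> (A,0)->write 0,move L,goto B. Now: state=B, head=1, tape[-3..3]=0101100 (head:     ^)
Step 4: in state B at pos 1, read 1 -> (B,1)->write 0,move L,goto A. Now: state=A, head=0, tape[-3..3]=0101000 (head:    ^)
Head positions at steps 0..4: starting at 2, distinct positions visited = {0, 1, 2} -> 3 position(s)

Answer: 3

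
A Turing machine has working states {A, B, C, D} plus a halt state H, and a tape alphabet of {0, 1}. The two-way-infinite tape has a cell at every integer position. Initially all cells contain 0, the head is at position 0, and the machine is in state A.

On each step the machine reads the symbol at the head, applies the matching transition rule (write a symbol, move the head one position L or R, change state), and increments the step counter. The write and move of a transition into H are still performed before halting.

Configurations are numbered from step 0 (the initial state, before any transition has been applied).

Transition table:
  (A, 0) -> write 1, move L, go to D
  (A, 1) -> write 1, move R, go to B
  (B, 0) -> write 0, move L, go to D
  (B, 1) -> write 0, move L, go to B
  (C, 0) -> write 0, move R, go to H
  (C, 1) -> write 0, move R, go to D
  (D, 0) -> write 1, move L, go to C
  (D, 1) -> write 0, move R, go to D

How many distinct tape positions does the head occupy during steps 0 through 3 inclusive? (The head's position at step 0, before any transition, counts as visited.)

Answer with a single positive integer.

Step 1: in state A at pos 0, read 0 -> (A,0)->write 1,move L,goto D. Now: state=D, head=-1, tape[-2..1]=0010 (head:  ^)
Step 2: in state D at pos -1, read 0 -> (D,0)->write 1,move L,goto C. Now: state=C, head=-2, tape[-3..1]=00110 (head:  ^)
Step 3: in state C at pos -2, read 0 -> (C,0)->write 0,move R,goto H. Now: state=H, head=-1, tape[-3..1]=00110 (head:   ^)
Head positions at steps 0..3: starting at 0, distinct positions visited = {-2, -1, 0} -> 3 position(s)

Answer: 3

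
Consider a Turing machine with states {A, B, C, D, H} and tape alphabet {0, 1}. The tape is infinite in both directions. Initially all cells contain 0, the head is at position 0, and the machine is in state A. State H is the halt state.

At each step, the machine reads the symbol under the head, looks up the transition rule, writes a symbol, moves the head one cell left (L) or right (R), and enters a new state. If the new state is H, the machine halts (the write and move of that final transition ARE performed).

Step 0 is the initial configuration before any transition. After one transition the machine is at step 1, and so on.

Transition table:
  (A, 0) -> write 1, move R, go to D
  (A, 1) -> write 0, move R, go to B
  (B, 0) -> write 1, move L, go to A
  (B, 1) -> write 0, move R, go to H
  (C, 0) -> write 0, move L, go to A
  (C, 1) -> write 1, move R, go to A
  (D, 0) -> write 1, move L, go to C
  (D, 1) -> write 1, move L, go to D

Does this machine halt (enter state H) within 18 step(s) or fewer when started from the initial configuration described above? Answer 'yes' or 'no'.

Step 1: in state A at pos 0, read 0 -> (A,0)->write 1,move R,goto D. Now: state=D, head=1, tape[-1..2]=0100 (head:   ^)
Step 2: in state D at pos 1, read 0 -> (D,0)->write 1,move L,goto C. Now: state=C, head=0, tape[-1..2]=0110 (head:  ^)
Step 3: in state C at pos 0, read 1 -> (C,1)->write 1,move R,goto A. Now: state=A, head=1, tape[-1..2]=0110 (head:   ^)
Step 4: in state A at pos 1, read 1 -> (A,1)->write 0,move R,goto B. Now: state=B, head=2, tape[-1..3]=01000 (head:    ^)
Step 5: in state B at pos 2, read 0 -> (B,0)->write 1,move L,goto A. Now: state=A, head=1, tape[-1..3]=01010 (head:   ^)
Step 6: in state A at pos 1, read 0 -> (A,0)->write 1,move R,goto D. Now: state=D, head=2, tape[-1..3]=01110 (head:    ^)
Step 7: in state D at pos 2, read 1 -> (D,1)->write 1,move L,goto D. Now: state=D, head=1, tape[-1..3]=01110 (head:   ^)
Step 8: in state D at pos 1, read 1 -> (D,1)->write 1,move L,goto D. Now: state=D, head=0, tape[-1..3]=01110 (head:  ^)
Step 9: in state D at pos 0, read 1 -> (D,1)->write 1,move L,goto D. Now: state=D, head=-1, tape[-2..3]=001110 (head:  ^)
Step 10: in state D at pos -1, read 0 -> (D,0)->write 1,move L,goto C. Now: state=C, head=-2, tape[-3..3]=0011110 (head:  ^)
Step 11: in state C at pos -2, read 0 -> (C,0)->write 0,move L,goto A. Now: state=A, head=-3, tape[-4..3]=00011110 (head:  ^)
Step 12: in state A at pos -3, read 0 -> (A,0)->write 1,move R,goto D. Now: state=D, head=-2, tape[-4..3]=01011110 (head:   ^)
Step 13: in state D at pos -2, read 0 -> (D,0)->write 1,move L,goto C. Now: state=C, head=-3, tape[-4..3]=01111110 (head:  ^)
Step 14: in state C at pos -3, read 1 -> (C,1)->write 1,move R,goto A. Now: state=A, head=-2, tape[-4..3]=01111110 (head:   ^)
Step 15: in state A at pos -2, read 1 -> (A,1)->write 0,move R,goto B. Now: state=B, head=-1, tape[-4..3]=01011110 (head:    ^)
Step 16: in state B at pos -1, read 1 -> (B,1)->write 0,move R,goto H. Now: state=H, head=0, tape[-4..3]=01001110 (head:     ^)
State H reached at step 16; 16 <= 18 -> yes

Answer: yes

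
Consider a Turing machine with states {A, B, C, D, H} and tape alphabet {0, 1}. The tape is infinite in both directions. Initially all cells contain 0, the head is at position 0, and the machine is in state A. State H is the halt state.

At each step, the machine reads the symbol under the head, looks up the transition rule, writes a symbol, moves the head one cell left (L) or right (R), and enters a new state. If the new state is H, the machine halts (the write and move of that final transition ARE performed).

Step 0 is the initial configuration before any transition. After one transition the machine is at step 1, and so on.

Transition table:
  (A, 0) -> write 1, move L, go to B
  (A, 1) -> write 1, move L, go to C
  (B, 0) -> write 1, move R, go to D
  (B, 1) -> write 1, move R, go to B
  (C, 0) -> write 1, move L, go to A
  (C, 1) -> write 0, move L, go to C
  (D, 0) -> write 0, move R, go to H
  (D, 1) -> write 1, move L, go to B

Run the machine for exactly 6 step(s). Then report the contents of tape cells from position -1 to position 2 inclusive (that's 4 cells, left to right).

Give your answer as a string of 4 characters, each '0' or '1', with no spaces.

Answer: 1110

Derivation:
Step 1: in state A at pos 0, read 0 -> (A,0)->write 1,move L,goto B. Now: state=B, head=-1, tape[-2..1]=0010 (head:  ^)
Step 2: in state B at pos -1, read 0 -> (B,0)->write 1,move R,goto D. Now: state=D, head=0, tape[-2..1]=0110 (head:   ^)
Step 3: in state D at pos 0, read 1 -> (D,1)->write 1,move L,goto B. Now: state=B, head=-1, tape[-2..1]=0110 (head:  ^)
Step 4: in state B at pos -1, read 1 -> (B,1)->write 1,move R,goto B. Now: state=B, head=0, tape[-2..1]=0110 (head:   ^)
Step 5: in state B at pos 0, read 1 -> (B,1)->write 1,move R,goto B. Now: state=B, head=1, tape[-2..2]=01100 (head:    ^)
Step 6: in state B at pos 1, read 0 -> (B,0)->write 1,move R,goto D. Now: state=D, head=2, tape[-2..3]=011100 (head:     ^)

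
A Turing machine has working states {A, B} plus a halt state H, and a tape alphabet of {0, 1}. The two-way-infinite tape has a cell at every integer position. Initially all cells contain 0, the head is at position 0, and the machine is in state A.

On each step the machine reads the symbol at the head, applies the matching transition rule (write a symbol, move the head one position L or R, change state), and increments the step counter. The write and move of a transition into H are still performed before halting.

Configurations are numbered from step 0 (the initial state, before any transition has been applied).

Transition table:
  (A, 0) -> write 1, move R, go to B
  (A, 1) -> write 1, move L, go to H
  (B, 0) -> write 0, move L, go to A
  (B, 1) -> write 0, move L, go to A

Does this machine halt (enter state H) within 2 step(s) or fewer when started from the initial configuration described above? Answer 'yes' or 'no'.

Step 1: in state A at pos 0, read 0 -> (A,0)->write 1,move R,goto B. Now: state=B, head=1, tape[-1..2]=0100 (head:   ^)
Step 2: in state B at pos 1, read 0 -> (B,0)->write 0,move L,goto A. Now: state=A, head=0, tape[-1..2]=0100 (head:  ^)
After 2 step(s): state = A (not H) -> not halted within 2 -> no

Answer: no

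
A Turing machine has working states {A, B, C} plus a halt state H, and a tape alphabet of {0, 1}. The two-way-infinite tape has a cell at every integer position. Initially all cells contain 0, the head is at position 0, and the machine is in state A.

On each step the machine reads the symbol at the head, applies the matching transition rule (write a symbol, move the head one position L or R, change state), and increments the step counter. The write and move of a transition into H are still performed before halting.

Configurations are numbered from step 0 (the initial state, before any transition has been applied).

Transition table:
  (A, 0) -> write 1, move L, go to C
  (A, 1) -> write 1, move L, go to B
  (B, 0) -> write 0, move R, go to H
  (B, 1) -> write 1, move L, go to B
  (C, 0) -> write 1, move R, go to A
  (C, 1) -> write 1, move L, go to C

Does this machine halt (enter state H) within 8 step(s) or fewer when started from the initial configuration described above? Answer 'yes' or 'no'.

Answer: yes

Derivation:
Step 1: in state A at pos 0, read 0 -> (A,0)->write 1,move L,goto C. Now: state=C, head=-1, tape[-2..1]=0010 (head:  ^)
Step 2: in state C at pos -1, read 0 -> (C,0)->write 1,move R,goto A. Now: state=A, head=0, tape[-2..1]=0110 (head:   ^)
Step 3: in state A at pos 0, read 1 -> (A,1)->write 1,move L,goto B. Now: state=B, head=-1, tape[-2..1]=0110 (head:  ^)
Step 4: in state B at pos -1, read 1 -> (B,1)->write 1,move L,goto B. Now: state=B, head=-2, tape[-3..1]=00110 (head:  ^)
Step 5: in state B at pos -2, read 0 -> (B,0)->write 0,move R,goto H. Now: state=H, head=-1, tape[-3..1]=00110 (head:   ^)
State H reached at step 5; 5 <= 8 -> yes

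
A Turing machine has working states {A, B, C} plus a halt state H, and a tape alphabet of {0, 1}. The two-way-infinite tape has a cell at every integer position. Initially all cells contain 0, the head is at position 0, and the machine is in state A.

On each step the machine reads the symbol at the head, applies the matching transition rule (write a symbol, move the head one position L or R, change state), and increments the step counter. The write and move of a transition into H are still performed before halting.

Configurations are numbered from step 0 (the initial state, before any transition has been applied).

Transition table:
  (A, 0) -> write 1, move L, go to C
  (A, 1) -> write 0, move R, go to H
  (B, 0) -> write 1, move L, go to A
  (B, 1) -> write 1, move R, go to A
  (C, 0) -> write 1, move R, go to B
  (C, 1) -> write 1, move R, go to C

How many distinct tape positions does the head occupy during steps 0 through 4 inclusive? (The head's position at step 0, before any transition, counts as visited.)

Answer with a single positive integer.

Step 1: in state A at pos 0, read 0 -> (A,0)->write 1,move L,goto C. Now: state=C, head=-1, tape[-2..1]=0010 (head:  ^)
Step 2: in state C at pos -1, read 0 -> (C,0)->write 1,move R,goto B. Now: state=B, head=0, tape[-2..1]=0110 (head:   ^)
Step 3: in state B at pos 0, read 1 -> (B,1)->write 1,move R,goto A. Now: state=A, head=1, tape[-2..2]=01100 (head:    ^)
Step 4: in state A at pos 1, read 0 -> (A,0)->write 1,move L,goto C. Now: state=C, head=0, tape[-2..2]=01110 (head:   ^)
Head positions at steps 0..4: starting at 0, distinct positions visited = {-1, 0, 1} -> 3 position(s)

Answer: 3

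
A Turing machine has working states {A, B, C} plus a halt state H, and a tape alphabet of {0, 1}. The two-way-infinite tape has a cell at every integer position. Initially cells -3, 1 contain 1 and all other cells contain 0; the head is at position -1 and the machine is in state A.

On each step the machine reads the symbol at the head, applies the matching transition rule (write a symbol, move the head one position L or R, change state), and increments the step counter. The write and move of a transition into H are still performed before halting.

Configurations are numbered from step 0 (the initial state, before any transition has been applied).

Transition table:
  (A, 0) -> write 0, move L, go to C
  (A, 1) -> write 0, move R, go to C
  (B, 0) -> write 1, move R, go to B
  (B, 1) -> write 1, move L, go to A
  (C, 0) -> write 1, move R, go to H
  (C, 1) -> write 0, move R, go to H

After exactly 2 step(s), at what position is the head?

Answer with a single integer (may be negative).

Step 1: in state A at pos -1, read 0 -> (A,0)->write 0,move L,goto C. Now: state=C, head=-2, tape[-4..2]=0100010 (head:   ^)
Step 2: in state C at pos -2, read 0 -> (C,0)->write 1,move R,goto H. Now: state=H, head=-1, tape[-4..2]=0110010 (head:    ^)

Answer: -1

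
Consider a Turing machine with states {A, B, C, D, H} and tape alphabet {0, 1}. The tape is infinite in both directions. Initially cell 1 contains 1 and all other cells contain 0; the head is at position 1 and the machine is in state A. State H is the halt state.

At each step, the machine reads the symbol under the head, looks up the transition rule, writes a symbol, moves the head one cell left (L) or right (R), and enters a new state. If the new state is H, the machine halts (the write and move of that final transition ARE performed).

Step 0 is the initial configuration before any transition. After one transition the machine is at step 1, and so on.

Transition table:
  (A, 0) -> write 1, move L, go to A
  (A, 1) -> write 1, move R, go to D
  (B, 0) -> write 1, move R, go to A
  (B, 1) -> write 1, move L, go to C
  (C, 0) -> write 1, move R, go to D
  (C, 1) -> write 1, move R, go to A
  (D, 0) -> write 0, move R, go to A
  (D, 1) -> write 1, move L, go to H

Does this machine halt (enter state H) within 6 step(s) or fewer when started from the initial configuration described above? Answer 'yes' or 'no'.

Answer: yes

Derivation:
Step 1: in state A at pos 1, read 1 -> (A,1)->write 1,move R,goto D. Now: state=D, head=2, tape[0..3]=0100 (head:   ^)
Step 2: in state D at pos 2, read 0 -> (D,0)->write 0,move R,goto A. Now: state=A, head=3, tape[0..4]=01000 (head:    ^)
Step 3: in state A at pos 3, read 0 -> (A,0)->write 1,move L,goto A. Now: state=A, head=2, tape[0..4]=01010 (head:   ^)
Step 4: in state A at pos 2, read 0 -> (A,0)->write 1,move L,goto A. Now: state=A, head=1, tape[0..4]=01110 (head:  ^)
Step 5: in state A at pos 1, read 1 -> (A,1)->write 1,move R,goto D. Now: state=D, head=2, tape[0..4]=01110 (head:   ^)
Step 6: in state D at pos 2, read 1 -> (D,1)->write 1,move L,goto H. Now: state=H, head=1, tape[0..4]=01110 (head:  ^)
State H reached at step 6; 6 <= 6 -> yes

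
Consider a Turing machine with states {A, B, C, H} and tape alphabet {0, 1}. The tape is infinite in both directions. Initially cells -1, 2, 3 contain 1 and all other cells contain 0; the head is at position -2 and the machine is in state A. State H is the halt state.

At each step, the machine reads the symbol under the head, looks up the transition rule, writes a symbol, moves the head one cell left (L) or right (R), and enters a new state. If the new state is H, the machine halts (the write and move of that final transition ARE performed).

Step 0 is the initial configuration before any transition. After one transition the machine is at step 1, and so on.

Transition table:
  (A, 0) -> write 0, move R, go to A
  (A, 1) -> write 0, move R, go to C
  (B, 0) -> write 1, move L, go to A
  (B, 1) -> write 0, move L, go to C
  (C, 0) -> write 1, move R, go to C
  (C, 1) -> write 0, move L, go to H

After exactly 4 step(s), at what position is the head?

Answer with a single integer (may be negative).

Answer: 2

Derivation:
Step 1: in state A at pos -2, read 0 -> (A,0)->write 0,move R,goto A. Now: state=A, head=-1, tape[-3..4]=00100110 (head:   ^)
Step 2: in state A at pos -1, read 1 -> (A,1)->write 0,move R,goto C. Now: state=C, head=0, tape[-3..4]=00000110 (head:    ^)
Step 3: in state C at pos 0, read 0 -> (C,0)->write 1,move R,goto C. Now: state=C, head=1, tape[-3..4]=00010110 (head:     ^)
Step 4: in state C at pos 1, read 0 -> (C,0)->write 1,move R,goto C. Now: state=C, head=2, tape[-3..4]=00011110 (head:      ^)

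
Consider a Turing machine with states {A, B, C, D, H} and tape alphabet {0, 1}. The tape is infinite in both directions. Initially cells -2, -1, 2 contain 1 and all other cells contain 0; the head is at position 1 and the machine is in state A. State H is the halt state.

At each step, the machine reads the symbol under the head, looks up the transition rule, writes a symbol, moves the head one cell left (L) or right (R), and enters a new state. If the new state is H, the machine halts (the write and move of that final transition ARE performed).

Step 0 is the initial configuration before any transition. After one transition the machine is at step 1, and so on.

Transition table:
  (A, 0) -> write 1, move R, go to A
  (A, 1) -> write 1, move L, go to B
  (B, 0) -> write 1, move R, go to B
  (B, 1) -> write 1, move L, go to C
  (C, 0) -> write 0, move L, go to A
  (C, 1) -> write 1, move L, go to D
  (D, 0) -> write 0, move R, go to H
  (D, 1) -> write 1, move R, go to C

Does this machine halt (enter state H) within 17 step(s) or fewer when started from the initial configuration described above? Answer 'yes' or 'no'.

Step 1: in state A at pos 1, read 0 -> (A,0)->write 1,move R,goto A. Now: state=A, head=2, tape[-3..3]=0110110 (head:      ^)
Step 2: in state A at pos 2, read 1 -> (A,1)->write 1,move L,goto B. Now: state=B, head=1, tape[-3..3]=0110110 (head:     ^)
Step 3: in state B at pos 1, read 1 -> (B,1)->write 1,move L,goto C. Now: state=C, head=0, tape[-3..3]=0110110 (head:    ^)
Step 4: in state C at pos 0, read 0 -> (C,0)->write 0,move L,goto A. Now: state=A, head=-1, tape[-3..3]=0110110 (head:   ^)
Step 5: in state A at pos -1, read 1 -> (A,1)->write 1,move L,goto B. Now: state=B, head=-2, tape[-3..3]=0110110 (head:  ^)
Step 6: in state B at pos -2, read 1 -> (B,1)->write 1,move L,goto C. Now: state=C, head=-3, tape[-4..3]=00110110 (head:  ^)
Step 7: in state C at pos -3, read 0 -> (C,0)->write 0,move L,goto A. Now: state=A, head=-4, tape[-5..3]=000110110 (head:  ^)
Step 8: in state A at pos -4, read 0 -> (A,0)->write 1,move R,goto A. Now: state=A, head=-3, tape[-5..3]=010110110 (head:   ^)
Step 9: in state A at pos -3, read 0 -> (A,0)->write 1,move R,goto A. Now: state=A, head=-2, tape[-5..3]=011110110 (head:    ^)
Step 10: in state A at pos -2, read 1 -> (A,1)->write 1,move L,goto B. Now: state=B, head=-3, tape[-5..3]=011110110 (head:   ^)
Step 11: in state B at pos -3, read 1 -> (B,1)->write 1,move L,goto C. Now: state=C, head=-4, tape[-5..3]=011110110 (head:  ^)
Step 12: in state C at pos -4, read 1 -> (C,1)->write 1,move L,goto D. Now: state=D, head=-5, tape[-6..3]=0011110110 (head:  ^)
Step 13: in state D at pos -5, read 0 -> (D,0)->write 0,move R,goto H. Now: state=H, head=-4, tape[-6..3]=0011110110 (head:   ^)
State H reached at step 13; 13 <= 17 -> yes

Answer: yes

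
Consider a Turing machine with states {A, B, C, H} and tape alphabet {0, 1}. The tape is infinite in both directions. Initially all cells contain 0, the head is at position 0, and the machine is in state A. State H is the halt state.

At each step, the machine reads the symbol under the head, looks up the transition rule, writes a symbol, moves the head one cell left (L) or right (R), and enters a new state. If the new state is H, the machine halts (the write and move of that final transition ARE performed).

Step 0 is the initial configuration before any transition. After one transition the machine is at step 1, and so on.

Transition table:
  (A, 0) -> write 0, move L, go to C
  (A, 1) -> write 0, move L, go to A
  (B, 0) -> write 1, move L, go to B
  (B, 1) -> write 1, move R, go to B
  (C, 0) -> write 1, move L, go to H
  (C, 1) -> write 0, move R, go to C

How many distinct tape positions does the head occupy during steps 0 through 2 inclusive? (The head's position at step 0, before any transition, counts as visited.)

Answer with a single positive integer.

Step 1: in state A at pos 0, read 0 -> (A,0)->write 0,move L,goto C. Now: state=C, head=-1, tape[-2..1]=0000 (head:  ^)
Step 2: in state C at pos -1, read 0 -> (C,0)->write 1,move L,goto H. Now: state=H, head=-2, tape[-3..1]=00100 (head:  ^)
Head positions at steps 0..2: starting at 0, distinct positions visited = {-2, -1, 0} -> 3 position(s)

Answer: 3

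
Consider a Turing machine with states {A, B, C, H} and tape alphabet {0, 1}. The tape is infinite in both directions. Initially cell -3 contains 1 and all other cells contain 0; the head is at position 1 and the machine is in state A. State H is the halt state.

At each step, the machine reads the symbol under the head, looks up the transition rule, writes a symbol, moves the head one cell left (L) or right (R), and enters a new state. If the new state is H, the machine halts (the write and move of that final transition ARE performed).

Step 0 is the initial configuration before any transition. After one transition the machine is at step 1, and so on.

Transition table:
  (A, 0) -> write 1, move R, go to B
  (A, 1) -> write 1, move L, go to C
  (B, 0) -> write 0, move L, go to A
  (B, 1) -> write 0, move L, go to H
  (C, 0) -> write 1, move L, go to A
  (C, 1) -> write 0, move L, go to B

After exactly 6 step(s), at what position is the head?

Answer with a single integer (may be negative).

Step 1: in state A at pos 1, read 0 -> (A,0)->write 1,move R,goto B. Now: state=B, head=2, tape[-4..3]=01000100 (head:       ^)
Step 2: in state B at pos 2, read 0 -> (B,0)->write 0,move L,goto A. Now: state=A, head=1, tape[-4..3]=01000100 (head:      ^)
Step 3: in state A at pos 1, read 1 -> (A,1)->write 1,move L,goto C. Now: state=C, head=0, tape[-4..3]=01000100 (head:     ^)
Step 4: in state C at pos 0, read 0 -> (C,0)->write 1,move L,goto A. Now: state=A, head=-1, tape[-4..3]=01001100 (head:    ^)
Step 5: in state A at pos -1, read 0 -> (A,0)->write 1,move R,goto B. Now: state=B, head=0, tape[-4..3]=01011100 (head:     ^)
Step 6: in state B at pos 0, read 1 -> (B,1)->write 0,move L,goto H. Now: state=H, head=-1, tape[-4..3]=01010100 (head:    ^)

Answer: -1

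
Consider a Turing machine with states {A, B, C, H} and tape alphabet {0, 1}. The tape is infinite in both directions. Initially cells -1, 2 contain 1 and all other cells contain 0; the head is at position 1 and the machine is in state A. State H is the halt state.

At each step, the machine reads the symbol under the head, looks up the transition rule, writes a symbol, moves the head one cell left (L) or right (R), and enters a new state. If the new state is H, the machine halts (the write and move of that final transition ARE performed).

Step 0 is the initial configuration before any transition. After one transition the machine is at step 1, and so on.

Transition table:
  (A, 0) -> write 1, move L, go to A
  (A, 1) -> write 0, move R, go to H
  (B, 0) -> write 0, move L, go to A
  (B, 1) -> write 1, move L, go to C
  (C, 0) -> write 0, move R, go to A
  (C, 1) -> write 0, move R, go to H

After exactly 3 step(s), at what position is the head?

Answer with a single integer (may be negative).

Step 1: in state A at pos 1, read 0 -> (A,0)->write 1,move L,goto A. Now: state=A, head=0, tape[-2..3]=010110 (head:   ^)
Step 2: in state A at pos 0, read 0 -> (A,0)->write 1,move L,goto A. Now: state=A, head=-1, tape[-2..3]=011110 (head:  ^)
Step 3: in state A at pos -1, read 1 -> (A,1)->write 0,move R,goto H. Now: state=H, head=0, tape[-2..3]=001110 (head:   ^)

Answer: 0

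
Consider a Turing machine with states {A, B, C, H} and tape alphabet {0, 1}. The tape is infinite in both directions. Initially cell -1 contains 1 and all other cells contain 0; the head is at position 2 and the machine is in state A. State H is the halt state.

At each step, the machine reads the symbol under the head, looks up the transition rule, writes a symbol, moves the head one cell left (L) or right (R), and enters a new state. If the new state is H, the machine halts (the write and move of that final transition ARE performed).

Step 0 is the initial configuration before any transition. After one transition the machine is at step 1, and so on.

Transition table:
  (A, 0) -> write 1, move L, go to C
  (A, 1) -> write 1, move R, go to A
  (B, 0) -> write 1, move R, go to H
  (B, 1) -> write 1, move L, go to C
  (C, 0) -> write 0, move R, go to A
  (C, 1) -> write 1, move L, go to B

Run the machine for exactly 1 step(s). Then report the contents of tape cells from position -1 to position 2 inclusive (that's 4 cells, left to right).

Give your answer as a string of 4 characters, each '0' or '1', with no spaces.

Answer: 1001

Derivation:
Step 1: in state A at pos 2, read 0 -> (A,0)->write 1,move L,goto C. Now: state=C, head=1, tape[-2..3]=010010 (head:    ^)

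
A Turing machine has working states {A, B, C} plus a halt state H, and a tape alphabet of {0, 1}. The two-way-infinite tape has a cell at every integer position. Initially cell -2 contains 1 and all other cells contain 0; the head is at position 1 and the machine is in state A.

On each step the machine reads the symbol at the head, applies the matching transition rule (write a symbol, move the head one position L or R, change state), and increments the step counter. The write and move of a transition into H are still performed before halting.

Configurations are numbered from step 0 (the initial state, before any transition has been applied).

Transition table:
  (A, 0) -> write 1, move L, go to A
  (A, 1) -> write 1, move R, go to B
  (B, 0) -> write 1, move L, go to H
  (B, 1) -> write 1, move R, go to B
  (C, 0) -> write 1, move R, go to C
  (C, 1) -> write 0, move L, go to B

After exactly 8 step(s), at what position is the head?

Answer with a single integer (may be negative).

Step 1: in state A at pos 1, read 0 -> (A,0)->write 1,move L,goto A. Now: state=A, head=0, tape[-3..2]=010010 (head:    ^)
Step 2: in state A at pos 0, read 0 -> (A,0)->write 1,move L,goto A. Now: state=A, head=-1, tape[-3..2]=010110 (head:   ^)
Step 3: in state A at pos -1, read 0 -> (A,0)->write 1,move L,goto A. Now: state=A, head=-2, tape[-3..2]=011110 (head:  ^)
Step 4: in state A at pos -2, read 1 -> (A,1)->write 1,move R,goto B. Now: state=B, head=-1, tape[-3..2]=011110 (head:   ^)
Step 5: in state B at pos -1, read 1 -> (B,1)->write 1,move R,goto B. Now: state=B, head=0, tape[-3..2]=011110 (head:    ^)
Step 6: in state B at pos 0, read 1 -> (B,1)->write 1,move R,goto B. Now: state=B, head=1, tape[-3..2]=011110 (head:     ^)
Step 7: in state B at pos 1, read 1 -> (B,1)->write 1,move R,goto B. Now: state=B, head=2, tape[-3..3]=0111100 (head:      ^)
Step 8: in state B at pos 2, read 0 -> (B,0)->write 1,move L,goto H. Now: state=H, head=1, tape[-3..3]=0111110 (head:     ^)

Answer: 1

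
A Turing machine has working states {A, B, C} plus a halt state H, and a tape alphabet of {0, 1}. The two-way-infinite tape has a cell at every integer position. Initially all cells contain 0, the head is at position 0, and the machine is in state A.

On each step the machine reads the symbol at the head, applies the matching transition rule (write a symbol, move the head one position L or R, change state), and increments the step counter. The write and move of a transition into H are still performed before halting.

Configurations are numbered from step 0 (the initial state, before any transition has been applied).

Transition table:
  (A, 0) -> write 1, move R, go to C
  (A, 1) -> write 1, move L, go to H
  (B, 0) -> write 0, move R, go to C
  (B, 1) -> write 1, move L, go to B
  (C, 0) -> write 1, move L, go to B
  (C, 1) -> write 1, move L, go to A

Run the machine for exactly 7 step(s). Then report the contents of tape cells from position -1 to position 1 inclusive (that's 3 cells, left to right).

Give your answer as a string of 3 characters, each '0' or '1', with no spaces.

Answer: 111

Derivation:
Step 1: in state A at pos 0, read 0 -> (A,0)->write 1,move R,goto C. Now: state=C, head=1, tape[-1..2]=0100 (head:   ^)
Step 2: in state C at pos 1, read 0 -> (C,0)->write 1,move L,goto B. Now: state=B, head=0, tape[-1..2]=0110 (head:  ^)
Step 3: in state B at pos 0, read 1 -> (B,1)->write 1,move L,goto B. Now: state=B, head=-1, tape[-2..2]=00110 (head:  ^)
Step 4: in state B at pos -1, read 0 -> (B,0)->write 0,move R,goto C. Now: state=C, head=0, tape[-2..2]=00110 (head:   ^)
Step 5: in state C at pos 0, read 1 -> (C,1)->write 1,move L,goto A. Now: state=A, head=-1, tape[-2..2]=00110 (head:  ^)
Step 6: in state A at pos -1, read 0 -> (A,0)->write 1,move R,goto C. Now: state=C, head=0, tape[-2..2]=01110 (head:   ^)
Step 7: in state C at pos 0, read 1 -> (C,1)->write 1,move L,goto A. Now: state=A, head=-1, tape[-2..2]=01110 (head:  ^)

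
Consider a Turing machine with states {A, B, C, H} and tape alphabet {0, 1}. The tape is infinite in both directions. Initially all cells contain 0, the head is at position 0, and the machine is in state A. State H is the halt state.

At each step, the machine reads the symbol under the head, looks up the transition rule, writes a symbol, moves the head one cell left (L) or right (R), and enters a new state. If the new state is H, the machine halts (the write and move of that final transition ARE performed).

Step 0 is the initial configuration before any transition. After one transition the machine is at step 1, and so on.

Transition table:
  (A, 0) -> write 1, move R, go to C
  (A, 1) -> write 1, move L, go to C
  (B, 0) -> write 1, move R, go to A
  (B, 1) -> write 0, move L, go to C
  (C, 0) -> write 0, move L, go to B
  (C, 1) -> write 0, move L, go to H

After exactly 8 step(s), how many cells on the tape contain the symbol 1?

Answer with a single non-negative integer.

Answer: 1

Derivation:
Step 1: in state A at pos 0, read 0 -> (A,0)->write 1,move R,goto C. Now: state=C, head=1, tape[-1..2]=0100 (head:   ^)
Step 2: in state C at pos 1, read 0 -> (C,0)->write 0,move L,goto B. Now: state=B, head=0, tape[-1..2]=0100 (head:  ^)
Step 3: in state B at pos 0, read 1 -> (B,1)->write 0,move L,goto C. Now: state=C, head=-1, tape[-2..2]=00000 (head:  ^)
Step 4: in state C at pos -1, read 0 -> (C,0)->write 0,move L,goto B. Now: state=B, head=-2, tape[-3..2]=000000 (head:  ^)
Step 5: in state B at pos -2, read 0 -> (B,0)->write 1,move R,goto A. Now: state=A, head=-1, tape[-3..2]=010000 (head:   ^)
Step 6: in state A at pos -1, read 0 -> (A,0)->write 1,move R,goto C. Now: state=C, head=0, tape[-3..2]=011000 (head:    ^)
Step 7: in state C at pos 0, read 0 -> (C,0)->write 0,move L,goto B. Now: state=B, head=-1, tape[-3..2]=011000 (head:   ^)
Step 8: in state B at pos -1, read 1 -> (B,1)->write 0,move L,goto C. Now: state=C, head=-2, tape[-3..2]=010000 (head:  ^)
Cells containing 1 after step 8: {-2} -> 1 cell(s)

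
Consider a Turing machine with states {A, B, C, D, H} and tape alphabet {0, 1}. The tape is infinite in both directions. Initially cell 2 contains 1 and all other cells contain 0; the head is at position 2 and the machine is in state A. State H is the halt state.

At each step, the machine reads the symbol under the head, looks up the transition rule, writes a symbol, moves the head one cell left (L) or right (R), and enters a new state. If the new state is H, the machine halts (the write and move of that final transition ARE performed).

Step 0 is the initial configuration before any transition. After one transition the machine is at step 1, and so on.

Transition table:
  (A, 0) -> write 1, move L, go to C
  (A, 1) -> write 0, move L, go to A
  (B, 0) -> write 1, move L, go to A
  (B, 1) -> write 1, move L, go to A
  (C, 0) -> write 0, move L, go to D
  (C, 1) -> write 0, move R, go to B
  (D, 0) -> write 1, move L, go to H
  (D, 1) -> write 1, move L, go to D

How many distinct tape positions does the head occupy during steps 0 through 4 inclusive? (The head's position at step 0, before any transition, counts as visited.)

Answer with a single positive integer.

Answer: 5

Derivation:
Step 1: in state A at pos 2, read 1 -> (A,1)->write 0,move L,goto A. Now: state=A, head=1, tape[0..3]=0000 (head:  ^)
Step 2: in state A at pos 1, read 0 -> (A,0)->write 1,move L,goto C. Now: state=C, head=0, tape[-1..3]=00100 (head:  ^)
Step 3: in state C at pos 0, read 0 -> (C,0)->write 0,move L,goto D. Now: state=D, head=-1, tape[-2..3]=000100 (head:  ^)
Step 4: in state D at pos -1, read 0 -> (D,0)->write 1,move L,goto H. Now: state=H, head=-2, tape[-3..3]=0010100 (head:  ^)
Head positions at steps 0..4: starting at 2, distinct positions visited = {-2, -1, 0, 1, 2} -> 5 position(s)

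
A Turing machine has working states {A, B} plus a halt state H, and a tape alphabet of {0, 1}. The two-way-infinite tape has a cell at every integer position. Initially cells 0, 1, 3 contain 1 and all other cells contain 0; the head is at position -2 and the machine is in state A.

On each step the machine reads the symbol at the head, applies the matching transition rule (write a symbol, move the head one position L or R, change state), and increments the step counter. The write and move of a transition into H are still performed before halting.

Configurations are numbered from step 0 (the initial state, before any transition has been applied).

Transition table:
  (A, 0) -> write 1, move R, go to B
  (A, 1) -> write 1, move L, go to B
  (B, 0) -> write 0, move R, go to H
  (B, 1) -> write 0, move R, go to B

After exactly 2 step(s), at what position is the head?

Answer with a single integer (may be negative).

Step 1: in state A at pos -2, read 0 -> (A,0)->write 1,move R,goto B. Now: state=B, head=-1, tape[-3..4]=01011010 (head:   ^)
Step 2: in state B at pos -1, read 0 -> (B,0)->write 0,move R,goto H. Now: state=H, head=0, tape[-3..4]=01011010 (head:    ^)

Answer: 0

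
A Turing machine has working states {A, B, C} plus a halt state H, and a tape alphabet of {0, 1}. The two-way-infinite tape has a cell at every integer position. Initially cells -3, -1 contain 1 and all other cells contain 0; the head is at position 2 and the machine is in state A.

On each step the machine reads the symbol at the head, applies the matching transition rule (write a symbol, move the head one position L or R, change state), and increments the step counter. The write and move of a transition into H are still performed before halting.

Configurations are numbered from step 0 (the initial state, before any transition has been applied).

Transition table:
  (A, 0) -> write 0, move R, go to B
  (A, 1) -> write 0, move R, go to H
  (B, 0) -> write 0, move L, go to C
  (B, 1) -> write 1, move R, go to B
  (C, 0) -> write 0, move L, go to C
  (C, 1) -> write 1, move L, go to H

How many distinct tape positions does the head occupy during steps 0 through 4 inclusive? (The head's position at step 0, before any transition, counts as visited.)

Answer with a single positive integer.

Step 1: in state A at pos 2, read 0 -> (A,0)->write 0,move R,goto B. Now: state=B, head=3, tape[-4..4]=010100000 (head:        ^)
Step 2: in state B at pos 3, read 0 -> (B,0)->write 0,move L,goto C. Now: state=C, head=2, tape[-4..4]=010100000 (head:       ^)
Step 3: in state C at pos 2, read 0 -> (C,0)->write 0,move L,goto C. Now: state=C, head=1, tape[-4..4]=010100000 (head:      ^)
Step 4: in state C at pos 1, read 0 -> (C,0)->write 0,move L,goto C. Now: state=C, head=0, tape[-4..4]=010100000 (head:     ^)
Head positions at steps 0..4: starting at 2, distinct positions visited = {0, 1, 2, 3} -> 4 position(s)

Answer: 4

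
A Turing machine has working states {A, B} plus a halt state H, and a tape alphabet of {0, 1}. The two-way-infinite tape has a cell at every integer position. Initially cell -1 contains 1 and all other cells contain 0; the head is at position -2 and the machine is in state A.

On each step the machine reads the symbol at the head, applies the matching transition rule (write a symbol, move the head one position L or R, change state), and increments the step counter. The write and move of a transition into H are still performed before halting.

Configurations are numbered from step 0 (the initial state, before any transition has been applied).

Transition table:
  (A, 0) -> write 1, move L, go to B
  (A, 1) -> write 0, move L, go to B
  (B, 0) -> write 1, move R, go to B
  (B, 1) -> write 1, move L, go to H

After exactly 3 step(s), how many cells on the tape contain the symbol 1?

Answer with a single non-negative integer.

Step 1: in state A at pos -2, read 0 -> (A,0)->write 1,move L,goto B. Now: state=B, head=-3, tape[-4..0]=00110 (head:  ^)
Step 2: in state B at pos -3, read 0 -> (B,0)->write 1,move R,goto B. Now: state=B, head=-2, tape[-4..0]=01110 (head:   ^)
Step 3: in state B at pos -2, read 1 -> (B,1)->write 1,move L,goto H. Now: state=H, head=-3, tape[-4..0]=01110 (head:  ^)
Cells containing 1 after step 3: {-3, -2, -1} -> 3 cell(s)

Answer: 3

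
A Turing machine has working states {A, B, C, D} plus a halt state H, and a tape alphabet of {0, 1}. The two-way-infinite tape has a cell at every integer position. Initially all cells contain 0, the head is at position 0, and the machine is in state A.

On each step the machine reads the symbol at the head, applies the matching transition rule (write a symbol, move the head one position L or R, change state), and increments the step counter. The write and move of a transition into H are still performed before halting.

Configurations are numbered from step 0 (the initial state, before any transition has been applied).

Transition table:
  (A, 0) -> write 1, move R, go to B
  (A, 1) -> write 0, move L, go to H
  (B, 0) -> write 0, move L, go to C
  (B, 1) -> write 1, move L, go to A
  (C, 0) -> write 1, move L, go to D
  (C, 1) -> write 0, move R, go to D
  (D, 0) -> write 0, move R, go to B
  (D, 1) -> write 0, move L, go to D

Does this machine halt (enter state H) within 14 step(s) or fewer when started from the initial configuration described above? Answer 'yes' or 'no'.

Step 1: in state A at pos 0, read 0 -> (A,0)->write 1,move R,goto B. Now: state=B, head=1, tape[-1..2]=0100 (head:   ^)
Step 2: in state B at pos 1, read 0 -> (B,0)->write 0,move L,goto C. Now: state=C, head=0, tape[-1..2]=0100 (head:  ^)
Step 3: in state C at pos 0, read 1 -> (C,1)->write 0,move R,goto D. Now: state=D, head=1, tape[-1..2]=0000 (head:   ^)
Step 4: in state D at pos 1, read 0 -> (D,0)->write 0,move R,goto B. Now: state=B, head=2, tape[-1..3]=00000 (head:    ^)
Step 5: in state B at pos 2, read 0 -> (B,0)->write 0,move L,goto C. Now: state=C, head=1, tape[-1..3]=00000 (head:   ^)
Step 6: in state C at pos 1, read 0 -> (C,0)->write 1,move L,goto D. Now: state=D, head=0, tape[-1..3]=00100 (head:  ^)
Step 7: in state D at pos 0, read 0 -> (D,0)->write 0,move R,goto B. Now: state=B, head=1, tape[-1..3]=00100 (head:   ^)
Step 8: in state B at pos 1, read 1 -> (B,1)->write 1,move L,goto A. Now: state=A, head=0, tape[-1..3]=00100 (head:  ^)
Step 9: in state A at pos 0, read 0 -> (A,0)->write 1,move R,goto B. Now: state=B, head=1, tape[-1..3]=01100 (head:   ^)
Step 10: in state B at pos 1, read 1 -> (B,1)->write 1,move L,goto A. Now: state=A, head=0, tape[-1..3]=01100 (head:  ^)
Step 11: in state A at pos 0, read 1 -> (A,1)->write 0,move L,goto H. Now: state=H, head=-1, tape[-2..3]=000100 (head:  ^)
State H reached at step 11; 11 <= 14 -> yes

Answer: yes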